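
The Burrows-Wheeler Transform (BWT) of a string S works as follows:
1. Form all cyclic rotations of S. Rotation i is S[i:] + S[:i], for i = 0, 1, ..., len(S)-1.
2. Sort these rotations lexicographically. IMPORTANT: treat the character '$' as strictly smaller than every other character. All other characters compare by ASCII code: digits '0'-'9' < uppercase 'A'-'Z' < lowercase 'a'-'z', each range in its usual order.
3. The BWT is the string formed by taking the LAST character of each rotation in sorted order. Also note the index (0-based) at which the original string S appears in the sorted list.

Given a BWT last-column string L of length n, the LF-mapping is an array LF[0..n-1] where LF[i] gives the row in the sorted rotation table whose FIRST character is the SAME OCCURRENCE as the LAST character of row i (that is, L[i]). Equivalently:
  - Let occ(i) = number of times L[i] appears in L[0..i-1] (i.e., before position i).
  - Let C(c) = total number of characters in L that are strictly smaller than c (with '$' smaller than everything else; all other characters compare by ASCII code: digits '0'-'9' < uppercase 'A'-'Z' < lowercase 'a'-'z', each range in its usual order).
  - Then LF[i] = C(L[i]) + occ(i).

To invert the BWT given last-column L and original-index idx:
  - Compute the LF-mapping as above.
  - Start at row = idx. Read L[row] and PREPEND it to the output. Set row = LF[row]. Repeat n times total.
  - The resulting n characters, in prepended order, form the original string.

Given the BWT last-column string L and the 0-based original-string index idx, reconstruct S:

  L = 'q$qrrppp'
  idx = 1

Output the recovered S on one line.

LF mapping: 4 0 5 6 7 1 2 3
Walk LF starting at row 1, prepending L[row]:
  step 1: row=1, L[1]='$', prepend. Next row=LF[1]=0
  step 2: row=0, L[0]='q', prepend. Next row=LF[0]=4
  step 3: row=4, L[4]='r', prepend. Next row=LF[4]=7
  step 4: row=7, L[7]='p', prepend. Next row=LF[7]=3
  step 5: row=3, L[3]='r', prepend. Next row=LF[3]=6
  step 6: row=6, L[6]='p', prepend. Next row=LF[6]=2
  step 7: row=2, L[2]='q', prepend. Next row=LF[2]=5
  step 8: row=5, L[5]='p', prepend. Next row=LF[5]=1
Reversed output: pqprprq$

Answer: pqprprq$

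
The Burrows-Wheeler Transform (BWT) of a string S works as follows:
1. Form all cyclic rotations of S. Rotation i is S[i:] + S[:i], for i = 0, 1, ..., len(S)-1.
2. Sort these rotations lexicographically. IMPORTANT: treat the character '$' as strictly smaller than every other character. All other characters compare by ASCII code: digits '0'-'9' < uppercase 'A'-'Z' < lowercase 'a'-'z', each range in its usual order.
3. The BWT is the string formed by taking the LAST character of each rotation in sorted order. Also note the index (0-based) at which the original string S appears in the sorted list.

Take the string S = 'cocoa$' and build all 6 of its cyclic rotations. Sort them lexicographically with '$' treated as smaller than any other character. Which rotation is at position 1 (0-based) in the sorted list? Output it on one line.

Answer: a$coco

Derivation:
All 6 rotations (rotation i = S[i:]+S[:i]):
  rot[0] = cocoa$
  rot[1] = ocoa$c
  rot[2] = coa$co
  rot[3] = oa$coc
  rot[4] = a$coco
  rot[5] = $cocoa
Sorted (with $ < everything):
  sorted[0] = $cocoa
  sorted[1] = a$coco
  sorted[2] = coa$co
  sorted[3] = cocoa$
  sorted[4] = oa$coc
  sorted[5] = ocoa$c
sorted[1] = a$coco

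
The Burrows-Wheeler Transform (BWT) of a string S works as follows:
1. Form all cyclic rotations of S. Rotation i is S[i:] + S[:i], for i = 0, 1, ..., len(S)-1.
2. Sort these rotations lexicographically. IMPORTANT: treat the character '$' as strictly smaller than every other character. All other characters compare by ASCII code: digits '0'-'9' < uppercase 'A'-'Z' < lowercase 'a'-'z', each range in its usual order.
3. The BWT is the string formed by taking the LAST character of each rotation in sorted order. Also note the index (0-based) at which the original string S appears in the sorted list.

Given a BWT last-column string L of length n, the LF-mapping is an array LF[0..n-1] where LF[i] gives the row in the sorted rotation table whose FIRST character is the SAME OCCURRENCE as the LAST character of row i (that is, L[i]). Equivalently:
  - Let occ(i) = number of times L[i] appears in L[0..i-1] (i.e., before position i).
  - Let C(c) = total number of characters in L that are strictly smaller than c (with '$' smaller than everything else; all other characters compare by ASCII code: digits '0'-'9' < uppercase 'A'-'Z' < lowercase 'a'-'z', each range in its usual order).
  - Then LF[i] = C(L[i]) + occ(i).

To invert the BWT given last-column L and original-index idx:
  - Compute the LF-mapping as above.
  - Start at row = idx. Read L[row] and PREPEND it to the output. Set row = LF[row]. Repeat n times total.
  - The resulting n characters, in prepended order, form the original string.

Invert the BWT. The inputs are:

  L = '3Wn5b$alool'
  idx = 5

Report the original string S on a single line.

Answer: balloon5W3$

Derivation:
LF mapping: 1 3 8 2 5 0 4 6 9 10 7
Walk LF starting at row 5, prepending L[row]:
  step 1: row=5, L[5]='$', prepend. Next row=LF[5]=0
  step 2: row=0, L[0]='3', prepend. Next row=LF[0]=1
  step 3: row=1, L[1]='W', prepend. Next row=LF[1]=3
  step 4: row=3, L[3]='5', prepend. Next row=LF[3]=2
  step 5: row=2, L[2]='n', prepend. Next row=LF[2]=8
  step 6: row=8, L[8]='o', prepend. Next row=LF[8]=9
  step 7: row=9, L[9]='o', prepend. Next row=LF[9]=10
  step 8: row=10, L[10]='l', prepend. Next row=LF[10]=7
  step 9: row=7, L[7]='l', prepend. Next row=LF[7]=6
  step 10: row=6, L[6]='a', prepend. Next row=LF[6]=4
  step 11: row=4, L[4]='b', prepend. Next row=LF[4]=5
Reversed output: balloon5W3$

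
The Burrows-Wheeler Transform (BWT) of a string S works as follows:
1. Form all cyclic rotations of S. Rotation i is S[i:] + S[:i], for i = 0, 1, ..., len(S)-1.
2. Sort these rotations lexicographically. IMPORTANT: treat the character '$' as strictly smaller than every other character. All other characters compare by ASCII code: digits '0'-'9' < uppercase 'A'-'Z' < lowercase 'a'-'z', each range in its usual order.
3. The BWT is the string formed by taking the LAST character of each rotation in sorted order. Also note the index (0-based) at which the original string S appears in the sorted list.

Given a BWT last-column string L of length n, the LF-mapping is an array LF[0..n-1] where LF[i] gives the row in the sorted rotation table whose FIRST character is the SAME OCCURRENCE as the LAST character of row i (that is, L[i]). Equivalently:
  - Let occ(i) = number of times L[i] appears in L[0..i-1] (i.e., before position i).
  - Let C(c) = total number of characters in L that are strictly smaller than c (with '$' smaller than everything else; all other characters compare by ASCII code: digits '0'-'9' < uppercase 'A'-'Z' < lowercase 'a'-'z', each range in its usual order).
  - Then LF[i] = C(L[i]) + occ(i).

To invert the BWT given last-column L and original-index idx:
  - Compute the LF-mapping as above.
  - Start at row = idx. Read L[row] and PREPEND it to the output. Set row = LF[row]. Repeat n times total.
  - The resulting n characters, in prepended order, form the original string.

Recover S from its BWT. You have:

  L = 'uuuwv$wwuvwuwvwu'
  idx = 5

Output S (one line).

LF mapping: 1 2 3 10 7 0 11 12 4 8 13 5 14 9 15 6
Walk LF starting at row 5, prepending L[row]:
  step 1: row=5, L[5]='$', prepend. Next row=LF[5]=0
  step 2: row=0, L[0]='u', prepend. Next row=LF[0]=1
  step 3: row=1, L[1]='u', prepend. Next row=LF[1]=2
  step 4: row=2, L[2]='u', prepend. Next row=LF[2]=3
  step 5: row=3, L[3]='w', prepend. Next row=LF[3]=10
  step 6: row=10, L[10]='w', prepend. Next row=LF[10]=13
  step 7: row=13, L[13]='v', prepend. Next row=LF[13]=9
  step 8: row=9, L[9]='v', prepend. Next row=LF[9]=8
  step 9: row=8, L[8]='u', prepend. Next row=LF[8]=4
  step 10: row=4, L[4]='v', prepend. Next row=LF[4]=7
  step 11: row=7, L[7]='w', prepend. Next row=LF[7]=12
  step 12: row=12, L[12]='w', prepend. Next row=LF[12]=14
  step 13: row=14, L[14]='w', prepend. Next row=LF[14]=15
  step 14: row=15, L[15]='u', prepend. Next row=LF[15]=6
  step 15: row=6, L[6]='w', prepend. Next row=LF[6]=11
  step 16: row=11, L[11]='u', prepend. Next row=LF[11]=5
Reversed output: uwuwwwvuvvwwuuu$

Answer: uwuwwwvuvvwwuuu$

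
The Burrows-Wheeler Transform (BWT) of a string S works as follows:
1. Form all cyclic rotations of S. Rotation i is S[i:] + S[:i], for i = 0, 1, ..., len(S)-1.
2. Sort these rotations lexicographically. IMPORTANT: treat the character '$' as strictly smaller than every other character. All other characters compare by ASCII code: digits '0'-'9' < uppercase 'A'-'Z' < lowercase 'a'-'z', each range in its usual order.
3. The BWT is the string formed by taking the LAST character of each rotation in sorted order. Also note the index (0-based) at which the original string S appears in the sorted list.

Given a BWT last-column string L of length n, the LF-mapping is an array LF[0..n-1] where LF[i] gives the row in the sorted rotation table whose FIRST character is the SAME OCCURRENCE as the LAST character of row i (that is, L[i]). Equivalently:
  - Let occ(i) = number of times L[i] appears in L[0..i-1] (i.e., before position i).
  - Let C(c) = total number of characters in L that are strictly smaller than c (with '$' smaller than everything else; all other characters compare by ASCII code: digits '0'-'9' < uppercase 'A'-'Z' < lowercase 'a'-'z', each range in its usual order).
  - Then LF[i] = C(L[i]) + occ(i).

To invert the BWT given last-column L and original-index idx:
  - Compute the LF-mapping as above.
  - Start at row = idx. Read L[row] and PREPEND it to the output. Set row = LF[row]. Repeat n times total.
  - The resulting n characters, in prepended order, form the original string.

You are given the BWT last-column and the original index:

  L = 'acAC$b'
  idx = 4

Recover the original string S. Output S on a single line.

Answer: bcACa$

Derivation:
LF mapping: 3 5 1 2 0 4
Walk LF starting at row 4, prepending L[row]:
  step 1: row=4, L[4]='$', prepend. Next row=LF[4]=0
  step 2: row=0, L[0]='a', prepend. Next row=LF[0]=3
  step 3: row=3, L[3]='C', prepend. Next row=LF[3]=2
  step 4: row=2, L[2]='A', prepend. Next row=LF[2]=1
  step 5: row=1, L[1]='c', prepend. Next row=LF[1]=5
  step 6: row=5, L[5]='b', prepend. Next row=LF[5]=4
Reversed output: bcACa$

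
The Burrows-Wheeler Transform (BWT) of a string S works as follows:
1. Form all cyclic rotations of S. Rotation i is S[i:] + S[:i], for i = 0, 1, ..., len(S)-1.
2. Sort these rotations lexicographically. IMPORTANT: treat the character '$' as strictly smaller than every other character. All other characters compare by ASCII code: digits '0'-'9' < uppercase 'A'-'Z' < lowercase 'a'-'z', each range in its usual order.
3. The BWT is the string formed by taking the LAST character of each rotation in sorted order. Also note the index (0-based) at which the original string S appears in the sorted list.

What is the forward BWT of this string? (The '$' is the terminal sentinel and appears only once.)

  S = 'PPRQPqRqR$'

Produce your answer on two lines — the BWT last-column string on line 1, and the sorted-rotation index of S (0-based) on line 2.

All 10 rotations (rotation i = S[i:]+S[:i]):
  rot[0] = PPRQPqRqR$
  rot[1] = PRQPqRqR$P
  rot[2] = RQPqRqR$PP
  rot[3] = QPqRqR$PPR
  rot[4] = PqRqR$PPRQ
  rot[5] = qRqR$PPRQP
  rot[6] = RqR$PPRQPq
  rot[7] = qR$PPRQPqR
  rot[8] = R$PPRQPqRq
  rot[9] = $PPRQPqRqR
Sorted (with $ < everything):
  sorted[0] = $PPRQPqRqR  (last char: 'R')
  sorted[1] = PPRQPqRqR$  (last char: '$')
  sorted[2] = PRQPqRqR$P  (last char: 'P')
  sorted[3] = PqRqR$PPRQ  (last char: 'Q')
  sorted[4] = QPqRqR$PPR  (last char: 'R')
  sorted[5] = R$PPRQPqRq  (last char: 'q')
  sorted[6] = RQPqRqR$PP  (last char: 'P')
  sorted[7] = RqR$PPRQPq  (last char: 'q')
  sorted[8] = qR$PPRQPqR  (last char: 'R')
  sorted[9] = qRqR$PPRQP  (last char: 'P')
Last column: R$PQRqPqRP
Original string S is at sorted index 1

Answer: R$PQRqPqRP
1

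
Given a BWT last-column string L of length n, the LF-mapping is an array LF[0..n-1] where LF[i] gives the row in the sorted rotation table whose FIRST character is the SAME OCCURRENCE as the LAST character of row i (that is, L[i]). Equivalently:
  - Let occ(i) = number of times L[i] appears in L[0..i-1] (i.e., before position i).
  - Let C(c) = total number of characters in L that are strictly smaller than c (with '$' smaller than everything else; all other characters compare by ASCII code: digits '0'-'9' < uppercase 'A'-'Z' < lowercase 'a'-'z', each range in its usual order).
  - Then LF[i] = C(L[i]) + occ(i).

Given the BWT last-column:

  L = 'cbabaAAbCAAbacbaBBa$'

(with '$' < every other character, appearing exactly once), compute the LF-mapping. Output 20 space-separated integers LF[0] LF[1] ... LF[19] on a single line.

Answer: 18 13 8 14 9 1 2 15 7 3 4 16 10 19 17 11 5 6 12 0

Derivation:
Char counts: '$':1, 'A':4, 'B':2, 'C':1, 'a':5, 'b':5, 'c':2
C (first-col start): C('$')=0, C('A')=1, C('B')=5, C('C')=7, C('a')=8, C('b')=13, C('c')=18
L[0]='c': occ=0, LF[0]=C('c')+0=18+0=18
L[1]='b': occ=0, LF[1]=C('b')+0=13+0=13
L[2]='a': occ=0, LF[2]=C('a')+0=8+0=8
L[3]='b': occ=1, LF[3]=C('b')+1=13+1=14
L[4]='a': occ=1, LF[4]=C('a')+1=8+1=9
L[5]='A': occ=0, LF[5]=C('A')+0=1+0=1
L[6]='A': occ=1, LF[6]=C('A')+1=1+1=2
L[7]='b': occ=2, LF[7]=C('b')+2=13+2=15
L[8]='C': occ=0, LF[8]=C('C')+0=7+0=7
L[9]='A': occ=2, LF[9]=C('A')+2=1+2=3
L[10]='A': occ=3, LF[10]=C('A')+3=1+3=4
L[11]='b': occ=3, LF[11]=C('b')+3=13+3=16
L[12]='a': occ=2, LF[12]=C('a')+2=8+2=10
L[13]='c': occ=1, LF[13]=C('c')+1=18+1=19
L[14]='b': occ=4, LF[14]=C('b')+4=13+4=17
L[15]='a': occ=3, LF[15]=C('a')+3=8+3=11
L[16]='B': occ=0, LF[16]=C('B')+0=5+0=5
L[17]='B': occ=1, LF[17]=C('B')+1=5+1=6
L[18]='a': occ=4, LF[18]=C('a')+4=8+4=12
L[19]='$': occ=0, LF[19]=C('$')+0=0+0=0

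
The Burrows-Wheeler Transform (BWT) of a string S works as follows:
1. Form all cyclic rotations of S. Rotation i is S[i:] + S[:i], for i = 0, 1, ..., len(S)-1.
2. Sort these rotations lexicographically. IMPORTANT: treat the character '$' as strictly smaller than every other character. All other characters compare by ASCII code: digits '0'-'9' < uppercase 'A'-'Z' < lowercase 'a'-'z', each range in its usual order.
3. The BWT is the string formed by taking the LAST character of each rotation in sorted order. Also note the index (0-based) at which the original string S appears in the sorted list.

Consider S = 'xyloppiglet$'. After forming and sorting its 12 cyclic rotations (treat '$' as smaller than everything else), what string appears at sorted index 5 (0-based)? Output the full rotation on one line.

Answer: loppiglet$xy

Derivation:
All 12 rotations (rotation i = S[i:]+S[:i]):
  rot[0] = xyloppiglet$
  rot[1] = yloppiglet$x
  rot[2] = loppiglet$xy
  rot[3] = oppiglet$xyl
  rot[4] = ppiglet$xylo
  rot[5] = piglet$xylop
  rot[6] = iglet$xylopp
  rot[7] = glet$xyloppi
  rot[8] = let$xyloppig
  rot[9] = et$xyloppigl
  rot[10] = t$xyloppigle
  rot[11] = $xyloppiglet
Sorted (with $ < everything):
  sorted[0] = $xyloppiglet
  sorted[1] = et$xyloppigl
  sorted[2] = glet$xyloppi
  sorted[3] = iglet$xylopp
  sorted[4] = let$xyloppig
  sorted[5] = loppiglet$xy
  sorted[6] = oppiglet$xyl
  sorted[7] = piglet$xylop
  sorted[8] = ppiglet$xylo
  sorted[9] = t$xyloppigle
  sorted[10] = xyloppiglet$
  sorted[11] = yloppiglet$x
sorted[5] = loppiglet$xy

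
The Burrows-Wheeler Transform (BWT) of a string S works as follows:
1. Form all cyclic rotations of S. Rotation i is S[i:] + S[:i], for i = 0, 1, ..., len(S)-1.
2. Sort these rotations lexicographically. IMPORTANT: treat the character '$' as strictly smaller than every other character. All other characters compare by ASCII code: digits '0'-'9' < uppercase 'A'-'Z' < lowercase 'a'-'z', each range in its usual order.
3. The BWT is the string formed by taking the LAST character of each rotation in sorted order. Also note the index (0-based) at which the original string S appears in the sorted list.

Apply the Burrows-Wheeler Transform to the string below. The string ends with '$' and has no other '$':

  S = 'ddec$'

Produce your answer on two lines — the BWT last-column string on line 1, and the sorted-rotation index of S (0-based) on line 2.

All 5 rotations (rotation i = S[i:]+S[:i]):
  rot[0] = ddec$
  rot[1] = dec$d
  rot[2] = ec$dd
  rot[3] = c$dde
  rot[4] = $ddec
Sorted (with $ < everything):
  sorted[0] = $ddec  (last char: 'c')
  sorted[1] = c$dde  (last char: 'e')
  sorted[2] = ddec$  (last char: '$')
  sorted[3] = dec$d  (last char: 'd')
  sorted[4] = ec$dd  (last char: 'd')
Last column: ce$dd
Original string S is at sorted index 2

Answer: ce$dd
2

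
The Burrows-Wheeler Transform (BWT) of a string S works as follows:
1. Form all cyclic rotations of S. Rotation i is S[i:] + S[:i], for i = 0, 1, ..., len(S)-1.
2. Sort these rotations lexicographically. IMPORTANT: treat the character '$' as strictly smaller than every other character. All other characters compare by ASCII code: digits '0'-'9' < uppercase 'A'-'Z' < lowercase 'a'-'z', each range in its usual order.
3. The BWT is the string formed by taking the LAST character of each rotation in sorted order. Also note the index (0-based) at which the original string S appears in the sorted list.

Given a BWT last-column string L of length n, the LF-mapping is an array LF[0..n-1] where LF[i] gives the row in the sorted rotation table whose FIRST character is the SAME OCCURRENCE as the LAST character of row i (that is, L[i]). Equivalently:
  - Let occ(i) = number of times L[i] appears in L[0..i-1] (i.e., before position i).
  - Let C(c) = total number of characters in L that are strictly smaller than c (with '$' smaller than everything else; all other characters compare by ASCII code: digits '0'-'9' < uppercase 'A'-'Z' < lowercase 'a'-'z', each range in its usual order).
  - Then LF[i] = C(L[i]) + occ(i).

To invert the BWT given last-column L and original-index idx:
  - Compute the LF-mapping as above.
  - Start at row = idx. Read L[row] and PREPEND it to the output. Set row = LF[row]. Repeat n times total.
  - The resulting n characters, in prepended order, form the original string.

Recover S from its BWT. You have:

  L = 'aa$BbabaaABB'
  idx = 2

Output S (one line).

LF mapping: 5 6 0 2 10 7 11 8 9 1 3 4
Walk LF starting at row 2, prepending L[row]:
  step 1: row=2, L[2]='$', prepend. Next row=LF[2]=0
  step 2: row=0, L[0]='a', prepend. Next row=LF[0]=5
  step 3: row=5, L[5]='a', prepend. Next row=LF[5]=7
  step 4: row=7, L[7]='a', prepend. Next row=LF[7]=8
  step 5: row=8, L[8]='a', prepend. Next row=LF[8]=9
  step 6: row=9, L[9]='A', prepend. Next row=LF[9]=1
  step 7: row=1, L[1]='a', prepend. Next row=LF[1]=6
  step 8: row=6, L[6]='b', prepend. Next row=LF[6]=11
  step 9: row=11, L[11]='B', prepend. Next row=LF[11]=4
  step 10: row=4, L[4]='b', prepend. Next row=LF[4]=10
  step 11: row=10, L[10]='B', prepend. Next row=LF[10]=3
  step 12: row=3, L[3]='B', prepend. Next row=LF[3]=2
Reversed output: BBbBbaAaaaa$

Answer: BBbBbaAaaaa$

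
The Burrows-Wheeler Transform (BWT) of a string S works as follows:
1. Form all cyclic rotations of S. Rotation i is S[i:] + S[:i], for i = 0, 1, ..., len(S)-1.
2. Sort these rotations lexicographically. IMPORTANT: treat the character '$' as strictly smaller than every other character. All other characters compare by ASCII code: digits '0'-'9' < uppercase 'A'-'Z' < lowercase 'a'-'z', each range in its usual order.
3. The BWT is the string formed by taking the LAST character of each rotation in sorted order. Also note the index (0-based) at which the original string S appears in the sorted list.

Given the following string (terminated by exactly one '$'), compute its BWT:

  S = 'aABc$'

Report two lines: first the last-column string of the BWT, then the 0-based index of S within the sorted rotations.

Answer: caA$B
3

Derivation:
All 5 rotations (rotation i = S[i:]+S[:i]):
  rot[0] = aABc$
  rot[1] = ABc$a
  rot[2] = Bc$aA
  rot[3] = c$aAB
  rot[4] = $aABc
Sorted (with $ < everything):
  sorted[0] = $aABc  (last char: 'c')
  sorted[1] = ABc$a  (last char: 'a')
  sorted[2] = Bc$aA  (last char: 'A')
  sorted[3] = aABc$  (last char: '$')
  sorted[4] = c$aAB  (last char: 'B')
Last column: caA$B
Original string S is at sorted index 3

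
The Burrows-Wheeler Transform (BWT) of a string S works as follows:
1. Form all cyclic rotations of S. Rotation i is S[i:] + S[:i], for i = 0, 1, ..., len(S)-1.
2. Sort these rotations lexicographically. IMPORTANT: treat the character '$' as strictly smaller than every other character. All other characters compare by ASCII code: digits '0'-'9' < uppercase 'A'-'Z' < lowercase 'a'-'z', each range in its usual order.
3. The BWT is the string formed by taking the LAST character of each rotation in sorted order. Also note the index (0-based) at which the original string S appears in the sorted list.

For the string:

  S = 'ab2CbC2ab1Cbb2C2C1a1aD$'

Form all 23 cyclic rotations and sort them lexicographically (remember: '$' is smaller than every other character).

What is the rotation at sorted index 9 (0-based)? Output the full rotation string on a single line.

All 23 rotations (rotation i = S[i:]+S[:i]):
  rot[0] = ab2CbC2ab1Cbb2C2C1a1aD$
  rot[1] = b2CbC2ab1Cbb2C2C1a1aD$a
  rot[2] = 2CbC2ab1Cbb2C2C1a1aD$ab
  rot[3] = CbC2ab1Cbb2C2C1a1aD$ab2
  rot[4] = bC2ab1Cbb2C2C1a1aD$ab2C
  rot[5] = C2ab1Cbb2C2C1a1aD$ab2Cb
  rot[6] = 2ab1Cbb2C2C1a1aD$ab2CbC
  rot[7] = ab1Cbb2C2C1a1aD$ab2CbC2
  rot[8] = b1Cbb2C2C1a1aD$ab2CbC2a
  rot[9] = 1Cbb2C2C1a1aD$ab2CbC2ab
  rot[10] = Cbb2C2C1a1aD$ab2CbC2ab1
  rot[11] = bb2C2C1a1aD$ab2CbC2ab1C
  rot[12] = b2C2C1a1aD$ab2CbC2ab1Cb
  rot[13] = 2C2C1a1aD$ab2CbC2ab1Cbb
  rot[14] = C2C1a1aD$ab2CbC2ab1Cbb2
  rot[15] = 2C1a1aD$ab2CbC2ab1Cbb2C
  rot[16] = C1a1aD$ab2CbC2ab1Cbb2C2
  rot[17] = 1a1aD$ab2CbC2ab1Cbb2C2C
  rot[18] = a1aD$ab2CbC2ab1Cbb2C2C1
  rot[19] = 1aD$ab2CbC2ab1Cbb2C2C1a
  rot[20] = aD$ab2CbC2ab1Cbb2C2C1a1
  rot[21] = D$ab2CbC2ab1Cbb2C2C1a1a
  rot[22] = $ab2CbC2ab1Cbb2C2C1a1aD
Sorted (with $ < everything):
  sorted[0] = $ab2CbC2ab1Cbb2C2C1a1aD
  sorted[1] = 1Cbb2C2C1a1aD$ab2CbC2ab
  sorted[2] = 1a1aD$ab2CbC2ab1Cbb2C2C
  sorted[3] = 1aD$ab2CbC2ab1Cbb2C2C1a
  sorted[4] = 2C1a1aD$ab2CbC2ab1Cbb2C
  sorted[5] = 2C2C1a1aD$ab2CbC2ab1Cbb
  sorted[6] = 2CbC2ab1Cbb2C2C1a1aD$ab
  sorted[7] = 2ab1Cbb2C2C1a1aD$ab2CbC
  sorted[8] = C1a1aD$ab2CbC2ab1Cbb2C2
  sorted[9] = C2C1a1aD$ab2CbC2ab1Cbb2
  sorted[10] = C2ab1Cbb2C2C1a1aD$ab2Cb
  sorted[11] = CbC2ab1Cbb2C2C1a1aD$ab2
  sorted[12] = Cbb2C2C1a1aD$ab2CbC2ab1
  sorted[13] = D$ab2CbC2ab1Cbb2C2C1a1a
  sorted[14] = a1aD$ab2CbC2ab1Cbb2C2C1
  sorted[15] = aD$ab2CbC2ab1Cbb2C2C1a1
  sorted[16] = ab1Cbb2C2C1a1aD$ab2CbC2
  sorted[17] = ab2CbC2ab1Cbb2C2C1a1aD$
  sorted[18] = b1Cbb2C2C1a1aD$ab2CbC2a
  sorted[19] = b2C2C1a1aD$ab2CbC2ab1Cb
  sorted[20] = b2CbC2ab1Cbb2C2C1a1aD$a
  sorted[21] = bC2ab1Cbb2C2C1a1aD$ab2C
  sorted[22] = bb2C2C1a1aD$ab2CbC2ab1C
sorted[9] = C2C1a1aD$ab2CbC2ab1Cbb2

Answer: C2C1a1aD$ab2CbC2ab1Cbb2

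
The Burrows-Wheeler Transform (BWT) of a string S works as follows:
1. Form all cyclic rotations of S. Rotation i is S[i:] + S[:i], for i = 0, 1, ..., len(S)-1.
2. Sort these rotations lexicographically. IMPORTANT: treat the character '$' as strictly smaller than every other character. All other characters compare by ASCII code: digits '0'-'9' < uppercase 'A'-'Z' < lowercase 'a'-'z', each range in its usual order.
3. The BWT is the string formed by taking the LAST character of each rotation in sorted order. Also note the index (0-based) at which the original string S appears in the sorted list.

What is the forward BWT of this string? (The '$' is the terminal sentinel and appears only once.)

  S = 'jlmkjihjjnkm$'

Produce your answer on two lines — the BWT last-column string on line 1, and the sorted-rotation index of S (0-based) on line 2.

All 13 rotations (rotation i = S[i:]+S[:i]):
  rot[0] = jlmkjihjjnkm$
  rot[1] = lmkjihjjnkm$j
  rot[2] = mkjihjjnkm$jl
  rot[3] = kjihjjnkm$jlm
  rot[4] = jihjjnkm$jlmk
  rot[5] = ihjjnkm$jlmkj
  rot[6] = hjjnkm$jlmkji
  rot[7] = jjnkm$jlmkjih
  rot[8] = jnkm$jlmkjihj
  rot[9] = nkm$jlmkjihjj
  rot[10] = km$jlmkjihjjn
  rot[11] = m$jlmkjihjjnk
  rot[12] = $jlmkjihjjnkm
Sorted (with $ < everything):
  sorted[0] = $jlmkjihjjnkm  (last char: 'm')
  sorted[1] = hjjnkm$jlmkji  (last char: 'i')
  sorted[2] = ihjjnkm$jlmkj  (last char: 'j')
  sorted[3] = jihjjnkm$jlmk  (last char: 'k')
  sorted[4] = jjnkm$jlmkjih  (last char: 'h')
  sorted[5] = jlmkjihjjnkm$  (last char: '$')
  sorted[6] = jnkm$jlmkjihj  (last char: 'j')
  sorted[7] = kjihjjnkm$jlm  (last char: 'm')
  sorted[8] = km$jlmkjihjjn  (last char: 'n')
  sorted[9] = lmkjihjjnkm$j  (last char: 'j')
  sorted[10] = m$jlmkjihjjnk  (last char: 'k')
  sorted[11] = mkjihjjnkm$jl  (last char: 'l')
  sorted[12] = nkm$jlmkjihjj  (last char: 'j')
Last column: mijkh$jmnjklj
Original string S is at sorted index 5

Answer: mijkh$jmnjklj
5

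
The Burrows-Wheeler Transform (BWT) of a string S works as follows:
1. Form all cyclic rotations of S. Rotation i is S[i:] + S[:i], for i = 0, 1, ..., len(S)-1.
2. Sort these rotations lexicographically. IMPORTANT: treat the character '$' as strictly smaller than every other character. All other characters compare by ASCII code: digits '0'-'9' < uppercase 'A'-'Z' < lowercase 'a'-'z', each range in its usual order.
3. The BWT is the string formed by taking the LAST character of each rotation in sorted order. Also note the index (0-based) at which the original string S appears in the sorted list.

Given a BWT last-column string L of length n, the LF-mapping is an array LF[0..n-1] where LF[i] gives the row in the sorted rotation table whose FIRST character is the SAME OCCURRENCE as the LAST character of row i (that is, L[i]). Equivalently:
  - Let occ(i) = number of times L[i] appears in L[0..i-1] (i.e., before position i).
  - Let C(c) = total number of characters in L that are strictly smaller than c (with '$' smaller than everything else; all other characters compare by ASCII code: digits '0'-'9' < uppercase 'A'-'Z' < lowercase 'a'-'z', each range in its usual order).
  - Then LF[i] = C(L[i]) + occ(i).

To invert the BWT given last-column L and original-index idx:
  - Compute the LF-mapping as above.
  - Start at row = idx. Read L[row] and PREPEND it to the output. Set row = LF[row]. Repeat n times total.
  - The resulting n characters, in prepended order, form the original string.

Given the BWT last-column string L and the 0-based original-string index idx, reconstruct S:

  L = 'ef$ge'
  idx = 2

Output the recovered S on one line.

Answer: egfe$

Derivation:
LF mapping: 1 3 0 4 2
Walk LF starting at row 2, prepending L[row]:
  step 1: row=2, L[2]='$', prepend. Next row=LF[2]=0
  step 2: row=0, L[0]='e', prepend. Next row=LF[0]=1
  step 3: row=1, L[1]='f', prepend. Next row=LF[1]=3
  step 4: row=3, L[3]='g', prepend. Next row=LF[3]=4
  step 5: row=4, L[4]='e', prepend. Next row=LF[4]=2
Reversed output: egfe$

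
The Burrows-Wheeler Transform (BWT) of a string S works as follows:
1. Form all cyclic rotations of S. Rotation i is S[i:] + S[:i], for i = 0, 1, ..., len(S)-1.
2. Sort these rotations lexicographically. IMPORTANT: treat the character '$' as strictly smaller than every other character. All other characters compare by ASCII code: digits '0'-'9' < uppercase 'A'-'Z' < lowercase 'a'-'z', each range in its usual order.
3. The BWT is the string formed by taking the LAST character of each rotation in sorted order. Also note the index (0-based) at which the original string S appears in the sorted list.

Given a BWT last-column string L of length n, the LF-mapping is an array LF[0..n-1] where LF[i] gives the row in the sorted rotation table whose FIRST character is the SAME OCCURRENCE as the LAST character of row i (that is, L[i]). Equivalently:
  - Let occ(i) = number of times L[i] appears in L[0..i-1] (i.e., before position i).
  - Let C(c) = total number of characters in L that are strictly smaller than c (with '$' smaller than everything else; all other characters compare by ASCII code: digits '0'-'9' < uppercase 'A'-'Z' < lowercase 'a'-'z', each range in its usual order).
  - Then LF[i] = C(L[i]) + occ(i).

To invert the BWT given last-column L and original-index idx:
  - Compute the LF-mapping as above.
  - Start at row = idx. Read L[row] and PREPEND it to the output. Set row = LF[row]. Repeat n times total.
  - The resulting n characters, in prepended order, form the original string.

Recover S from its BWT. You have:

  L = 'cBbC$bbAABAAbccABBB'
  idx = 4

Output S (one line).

LF mapping: 16 6 12 11 0 13 14 1 2 7 3 4 15 17 18 5 8 9 10
Walk LF starting at row 4, prepending L[row]:
  step 1: row=4, L[4]='$', prepend. Next row=LF[4]=0
  step 2: row=0, L[0]='c', prepend. Next row=LF[0]=16
  step 3: row=16, L[16]='B', prepend. Next row=LF[16]=8
  step 4: row=8, L[8]='A', prepend. Next row=LF[8]=2
  step 5: row=2, L[2]='b', prepend. Next row=LF[2]=12
  step 6: row=12, L[12]='b', prepend. Next row=LF[12]=15
  step 7: row=15, L[15]='A', prepend. Next row=LF[15]=5
  step 8: row=5, L[5]='b', prepend. Next row=LF[5]=13
  step 9: row=13, L[13]='c', prepend. Next row=LF[13]=17
  step 10: row=17, L[17]='B', prepend. Next row=LF[17]=9
  step 11: row=9, L[9]='B', prepend. Next row=LF[9]=7
  step 12: row=7, L[7]='A', prepend. Next row=LF[7]=1
  step 13: row=1, L[1]='B', prepend. Next row=LF[1]=6
  step 14: row=6, L[6]='b', prepend. Next row=LF[6]=14
  step 15: row=14, L[14]='c', prepend. Next row=LF[14]=18
  step 16: row=18, L[18]='B', prepend. Next row=LF[18]=10
  step 17: row=10, L[10]='A', prepend. Next row=LF[10]=3
  step 18: row=3, L[3]='C', prepend. Next row=LF[3]=11
  step 19: row=11, L[11]='A', prepend. Next row=LF[11]=4
Reversed output: ACABcbBABBcbAbbABc$

Answer: ACABcbBABBcbAbbABc$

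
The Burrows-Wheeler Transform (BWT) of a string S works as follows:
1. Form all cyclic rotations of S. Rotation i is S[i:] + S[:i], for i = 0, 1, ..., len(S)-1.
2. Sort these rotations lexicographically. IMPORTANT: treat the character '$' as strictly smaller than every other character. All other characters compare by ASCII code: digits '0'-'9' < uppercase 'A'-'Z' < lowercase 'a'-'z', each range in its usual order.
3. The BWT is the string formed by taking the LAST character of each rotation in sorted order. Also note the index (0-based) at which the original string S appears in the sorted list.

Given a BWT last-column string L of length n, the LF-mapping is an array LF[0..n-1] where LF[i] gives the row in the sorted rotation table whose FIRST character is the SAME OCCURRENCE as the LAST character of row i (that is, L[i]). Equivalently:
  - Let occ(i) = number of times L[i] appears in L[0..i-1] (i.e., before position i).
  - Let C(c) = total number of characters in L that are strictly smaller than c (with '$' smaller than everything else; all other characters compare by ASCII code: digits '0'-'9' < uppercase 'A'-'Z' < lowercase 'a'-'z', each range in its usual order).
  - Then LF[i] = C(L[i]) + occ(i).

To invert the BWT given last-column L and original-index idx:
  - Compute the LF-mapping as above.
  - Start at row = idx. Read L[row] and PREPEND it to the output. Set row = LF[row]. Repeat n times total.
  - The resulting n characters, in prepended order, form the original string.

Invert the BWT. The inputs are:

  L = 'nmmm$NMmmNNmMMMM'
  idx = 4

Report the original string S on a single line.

Answer: MmmMmNmMmNmMNMn$

Derivation:
LF mapping: 15 9 10 11 0 6 1 12 13 7 8 14 2 3 4 5
Walk LF starting at row 4, prepending L[row]:
  step 1: row=4, L[4]='$', prepend. Next row=LF[4]=0
  step 2: row=0, L[0]='n', prepend. Next row=LF[0]=15
  step 3: row=15, L[15]='M', prepend. Next row=LF[15]=5
  step 4: row=5, L[5]='N', prepend. Next row=LF[5]=6
  step 5: row=6, L[6]='M', prepend. Next row=LF[6]=1
  step 6: row=1, L[1]='m', prepend. Next row=LF[1]=9
  step 7: row=9, L[9]='N', prepend. Next row=LF[9]=7
  step 8: row=7, L[7]='m', prepend. Next row=LF[7]=12
  step 9: row=12, L[12]='M', prepend. Next row=LF[12]=2
  step 10: row=2, L[2]='m', prepend. Next row=LF[2]=10
  step 11: row=10, L[10]='N', prepend. Next row=LF[10]=8
  step 12: row=8, L[8]='m', prepend. Next row=LF[8]=13
  step 13: row=13, L[13]='M', prepend. Next row=LF[13]=3
  step 14: row=3, L[3]='m', prepend. Next row=LF[3]=11
  step 15: row=11, L[11]='m', prepend. Next row=LF[11]=14
  step 16: row=14, L[14]='M', prepend. Next row=LF[14]=4
Reversed output: MmmMmNmMmNmMNMn$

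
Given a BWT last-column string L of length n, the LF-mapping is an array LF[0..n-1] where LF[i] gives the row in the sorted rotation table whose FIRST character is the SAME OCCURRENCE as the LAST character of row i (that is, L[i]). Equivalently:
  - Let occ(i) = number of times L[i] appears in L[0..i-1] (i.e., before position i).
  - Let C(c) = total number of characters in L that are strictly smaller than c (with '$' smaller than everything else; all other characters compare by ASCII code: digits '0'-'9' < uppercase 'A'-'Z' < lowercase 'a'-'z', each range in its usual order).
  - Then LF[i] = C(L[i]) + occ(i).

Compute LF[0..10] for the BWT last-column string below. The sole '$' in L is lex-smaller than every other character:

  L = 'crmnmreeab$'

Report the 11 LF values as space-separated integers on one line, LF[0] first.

Char counts: '$':1, 'a':1, 'b':1, 'c':1, 'e':2, 'm':2, 'n':1, 'r':2
C (first-col start): C('$')=0, C('a')=1, C('b')=2, C('c')=3, C('e')=4, C('m')=6, C('n')=8, C('r')=9
L[0]='c': occ=0, LF[0]=C('c')+0=3+0=3
L[1]='r': occ=0, LF[1]=C('r')+0=9+0=9
L[2]='m': occ=0, LF[2]=C('m')+0=6+0=6
L[3]='n': occ=0, LF[3]=C('n')+0=8+0=8
L[4]='m': occ=1, LF[4]=C('m')+1=6+1=7
L[5]='r': occ=1, LF[5]=C('r')+1=9+1=10
L[6]='e': occ=0, LF[6]=C('e')+0=4+0=4
L[7]='e': occ=1, LF[7]=C('e')+1=4+1=5
L[8]='a': occ=0, LF[8]=C('a')+0=1+0=1
L[9]='b': occ=0, LF[9]=C('b')+0=2+0=2
L[10]='$': occ=0, LF[10]=C('$')+0=0+0=0

Answer: 3 9 6 8 7 10 4 5 1 2 0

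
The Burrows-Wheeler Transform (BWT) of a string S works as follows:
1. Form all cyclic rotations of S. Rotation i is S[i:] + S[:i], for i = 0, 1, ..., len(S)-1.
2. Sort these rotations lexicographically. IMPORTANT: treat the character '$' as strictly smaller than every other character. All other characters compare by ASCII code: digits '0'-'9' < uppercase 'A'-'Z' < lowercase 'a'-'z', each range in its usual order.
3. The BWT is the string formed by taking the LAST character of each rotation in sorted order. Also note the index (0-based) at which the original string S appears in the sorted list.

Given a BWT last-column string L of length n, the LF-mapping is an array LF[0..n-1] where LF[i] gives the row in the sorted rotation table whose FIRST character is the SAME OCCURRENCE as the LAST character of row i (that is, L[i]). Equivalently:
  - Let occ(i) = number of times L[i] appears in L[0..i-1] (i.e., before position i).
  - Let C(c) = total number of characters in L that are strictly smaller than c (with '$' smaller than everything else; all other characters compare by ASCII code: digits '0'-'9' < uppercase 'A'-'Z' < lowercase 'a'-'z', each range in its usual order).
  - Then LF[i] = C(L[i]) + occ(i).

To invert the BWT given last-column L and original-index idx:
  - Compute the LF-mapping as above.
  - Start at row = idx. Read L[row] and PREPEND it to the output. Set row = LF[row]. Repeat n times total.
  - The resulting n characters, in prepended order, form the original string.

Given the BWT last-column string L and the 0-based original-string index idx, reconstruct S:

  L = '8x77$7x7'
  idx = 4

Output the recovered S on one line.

Answer: 7xx7778$

Derivation:
LF mapping: 5 6 1 2 0 3 7 4
Walk LF starting at row 4, prepending L[row]:
  step 1: row=4, L[4]='$', prepend. Next row=LF[4]=0
  step 2: row=0, L[0]='8', prepend. Next row=LF[0]=5
  step 3: row=5, L[5]='7', prepend. Next row=LF[5]=3
  step 4: row=3, L[3]='7', prepend. Next row=LF[3]=2
  step 5: row=2, L[2]='7', prepend. Next row=LF[2]=1
  step 6: row=1, L[1]='x', prepend. Next row=LF[1]=6
  step 7: row=6, L[6]='x', prepend. Next row=LF[6]=7
  step 8: row=7, L[7]='7', prepend. Next row=LF[7]=4
Reversed output: 7xx7778$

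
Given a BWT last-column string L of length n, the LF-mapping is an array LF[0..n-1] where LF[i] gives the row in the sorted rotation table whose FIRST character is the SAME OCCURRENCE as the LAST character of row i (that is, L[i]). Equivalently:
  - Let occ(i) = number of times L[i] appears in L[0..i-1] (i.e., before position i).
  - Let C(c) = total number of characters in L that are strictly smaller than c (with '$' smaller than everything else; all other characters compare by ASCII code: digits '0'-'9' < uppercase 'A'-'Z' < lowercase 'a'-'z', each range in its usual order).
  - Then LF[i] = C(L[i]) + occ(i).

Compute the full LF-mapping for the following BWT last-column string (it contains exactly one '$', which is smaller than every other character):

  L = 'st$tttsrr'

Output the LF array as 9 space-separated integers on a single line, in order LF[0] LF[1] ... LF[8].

Answer: 3 5 0 6 7 8 4 1 2

Derivation:
Char counts: '$':1, 'r':2, 's':2, 't':4
C (first-col start): C('$')=0, C('r')=1, C('s')=3, C('t')=5
L[0]='s': occ=0, LF[0]=C('s')+0=3+0=3
L[1]='t': occ=0, LF[1]=C('t')+0=5+0=5
L[2]='$': occ=0, LF[2]=C('$')+0=0+0=0
L[3]='t': occ=1, LF[3]=C('t')+1=5+1=6
L[4]='t': occ=2, LF[4]=C('t')+2=5+2=7
L[5]='t': occ=3, LF[5]=C('t')+3=5+3=8
L[6]='s': occ=1, LF[6]=C('s')+1=3+1=4
L[7]='r': occ=0, LF[7]=C('r')+0=1+0=1
L[8]='r': occ=1, LF[8]=C('r')+1=1+1=2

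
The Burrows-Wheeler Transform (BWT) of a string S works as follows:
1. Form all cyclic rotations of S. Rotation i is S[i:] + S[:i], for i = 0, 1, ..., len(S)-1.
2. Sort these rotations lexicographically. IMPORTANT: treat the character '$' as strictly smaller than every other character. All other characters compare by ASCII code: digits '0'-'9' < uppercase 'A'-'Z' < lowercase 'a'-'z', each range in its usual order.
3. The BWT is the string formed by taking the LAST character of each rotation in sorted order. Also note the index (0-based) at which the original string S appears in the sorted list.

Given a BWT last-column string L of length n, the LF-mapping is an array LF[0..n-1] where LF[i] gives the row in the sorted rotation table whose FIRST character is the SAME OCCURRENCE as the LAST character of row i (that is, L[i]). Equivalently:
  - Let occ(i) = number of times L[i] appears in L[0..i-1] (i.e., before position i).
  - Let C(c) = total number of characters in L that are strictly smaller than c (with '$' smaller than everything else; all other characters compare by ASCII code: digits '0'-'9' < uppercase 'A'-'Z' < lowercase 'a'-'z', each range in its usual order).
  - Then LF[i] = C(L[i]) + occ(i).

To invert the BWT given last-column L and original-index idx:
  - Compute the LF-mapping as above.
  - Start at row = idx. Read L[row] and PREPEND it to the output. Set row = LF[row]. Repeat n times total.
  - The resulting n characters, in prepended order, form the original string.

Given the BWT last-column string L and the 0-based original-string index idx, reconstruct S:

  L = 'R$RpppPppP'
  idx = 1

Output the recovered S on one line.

Answer: PpRPppppR$

Derivation:
LF mapping: 3 0 4 5 6 7 1 8 9 2
Walk LF starting at row 1, prepending L[row]:
  step 1: row=1, L[1]='$', prepend. Next row=LF[1]=0
  step 2: row=0, L[0]='R', prepend. Next row=LF[0]=3
  step 3: row=3, L[3]='p', prepend. Next row=LF[3]=5
  step 4: row=5, L[5]='p', prepend. Next row=LF[5]=7
  step 5: row=7, L[7]='p', prepend. Next row=LF[7]=8
  step 6: row=8, L[8]='p', prepend. Next row=LF[8]=9
  step 7: row=9, L[9]='P', prepend. Next row=LF[9]=2
  step 8: row=2, L[2]='R', prepend. Next row=LF[2]=4
  step 9: row=4, L[4]='p', prepend. Next row=LF[4]=6
  step 10: row=6, L[6]='P', prepend. Next row=LF[6]=1
Reversed output: PpRPppppR$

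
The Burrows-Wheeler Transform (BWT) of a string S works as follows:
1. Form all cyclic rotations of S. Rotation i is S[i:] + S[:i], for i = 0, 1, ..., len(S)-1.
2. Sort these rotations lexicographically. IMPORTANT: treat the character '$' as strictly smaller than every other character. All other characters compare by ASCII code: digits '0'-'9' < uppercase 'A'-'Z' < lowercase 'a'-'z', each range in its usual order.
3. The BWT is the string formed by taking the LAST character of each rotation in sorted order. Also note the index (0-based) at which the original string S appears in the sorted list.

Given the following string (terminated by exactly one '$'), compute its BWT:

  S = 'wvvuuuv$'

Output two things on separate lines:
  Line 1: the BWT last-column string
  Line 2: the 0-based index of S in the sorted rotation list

Answer: vvuuuvw$
7

Derivation:
All 8 rotations (rotation i = S[i:]+S[:i]):
  rot[0] = wvvuuuv$
  rot[1] = vvuuuv$w
  rot[2] = vuuuv$wv
  rot[3] = uuuv$wvv
  rot[4] = uuv$wvvu
  rot[5] = uv$wvvuu
  rot[6] = v$wvvuuu
  rot[7] = $wvvuuuv
Sorted (with $ < everything):
  sorted[0] = $wvvuuuv  (last char: 'v')
  sorted[1] = uuuv$wvv  (last char: 'v')
  sorted[2] = uuv$wvvu  (last char: 'u')
  sorted[3] = uv$wvvuu  (last char: 'u')
  sorted[4] = v$wvvuuu  (last char: 'u')
  sorted[5] = vuuuv$wv  (last char: 'v')
  sorted[6] = vvuuuv$w  (last char: 'w')
  sorted[7] = wvvuuuv$  (last char: '$')
Last column: vvuuuvw$
Original string S is at sorted index 7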